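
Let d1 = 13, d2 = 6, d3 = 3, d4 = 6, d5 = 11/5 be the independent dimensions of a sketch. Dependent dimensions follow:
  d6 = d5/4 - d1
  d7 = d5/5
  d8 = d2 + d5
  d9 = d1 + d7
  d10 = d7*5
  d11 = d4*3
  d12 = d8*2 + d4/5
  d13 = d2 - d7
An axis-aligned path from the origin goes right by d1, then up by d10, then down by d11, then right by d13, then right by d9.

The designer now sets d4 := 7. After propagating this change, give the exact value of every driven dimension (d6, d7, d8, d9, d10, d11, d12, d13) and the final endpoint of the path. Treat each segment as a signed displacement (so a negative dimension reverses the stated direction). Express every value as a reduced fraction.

Apply edit: d4 := 7
  d6 = d5/4 - d1 = -249/20
  d7 = d5/5 = 11/25
  d8 = d2 + d5 = 41/5
  d9 = d1 + d7 = 336/25
  d10 = d7*5 = 11/5
  d11 = d4*3 = 21
  d12 = d8*2 + d4/5 = 89/5
  d13 = d2 - d7 = 139/25
Walk from origin (0, 0):
  seg 1: right by d1 = 13 → (13, 0)
  seg 2: up by d10 = 11/5 → (13, 11/5)
  seg 3: down by d11 = 21 → (13, -94/5)
  seg 4: right by d13 = 139/25 → (464/25, -94/5)
  seg 5: right by d9 = 336/25 → (32, -94/5)

d6 = -249/20
d7 = 11/25
d8 = 41/5
d9 = 336/25
d10 = 11/5
d11 = 21
d12 = 89/5
d13 = 139/25
endpoint = (32, -94/5)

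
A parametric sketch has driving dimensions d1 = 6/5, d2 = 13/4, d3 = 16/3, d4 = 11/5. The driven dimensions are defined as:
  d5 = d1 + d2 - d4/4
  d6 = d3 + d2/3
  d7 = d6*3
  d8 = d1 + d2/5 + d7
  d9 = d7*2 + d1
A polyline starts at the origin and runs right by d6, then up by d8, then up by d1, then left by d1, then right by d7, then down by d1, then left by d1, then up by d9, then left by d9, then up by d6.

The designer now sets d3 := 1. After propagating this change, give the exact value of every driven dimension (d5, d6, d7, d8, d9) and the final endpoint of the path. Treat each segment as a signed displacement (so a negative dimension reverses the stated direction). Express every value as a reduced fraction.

Apply edit: d3 := 1
  d5 = d1 + d2 - d4/4 = 39/10
  d6 = d3 + d2/3 = 25/12
  d7 = d6*3 = 25/4
  d8 = d1 + d2/5 + d7 = 81/10
  d9 = d7*2 + d1 = 137/10
Walk from origin (0, 0):
  seg 1: right by d6 = 25/12 → (25/12, 0)
  seg 2: up by d8 = 81/10 → (25/12, 81/10)
  seg 3: up by d1 = 6/5 → (25/12, 93/10)
  seg 4: left by d1 = 6/5 → (53/60, 93/10)
  seg 5: right by d7 = 25/4 → (107/15, 93/10)
  seg 6: down by d1 = 6/5 → (107/15, 81/10)
  seg 7: left by d1 = 6/5 → (89/15, 81/10)
  seg 8: up by d9 = 137/10 → (89/15, 109/5)
  seg 9: left by d9 = 137/10 → (-233/30, 109/5)
  seg 10: up by d6 = 25/12 → (-233/30, 1433/60)

d5 = 39/10
d6 = 25/12
d7 = 25/4
d8 = 81/10
d9 = 137/10
endpoint = (-233/30, 1433/60)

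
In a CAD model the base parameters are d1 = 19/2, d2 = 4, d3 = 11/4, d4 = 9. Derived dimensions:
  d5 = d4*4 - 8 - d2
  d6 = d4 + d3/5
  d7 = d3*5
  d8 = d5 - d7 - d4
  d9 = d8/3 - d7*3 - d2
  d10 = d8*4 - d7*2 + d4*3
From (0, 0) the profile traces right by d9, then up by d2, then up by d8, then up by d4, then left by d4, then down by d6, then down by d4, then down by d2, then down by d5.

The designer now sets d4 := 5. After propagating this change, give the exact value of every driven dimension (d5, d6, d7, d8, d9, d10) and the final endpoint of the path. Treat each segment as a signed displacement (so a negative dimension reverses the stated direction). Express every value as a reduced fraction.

Apply edit: d4 := 5
  d5 = d4*4 - 8 - d2 = 8
  d6 = d4 + d3/5 = 111/20
  d7 = d3*5 = 55/4
  d8 = d5 - d7 - d4 = -43/4
  d9 = d8/3 - d7*3 - d2 = -293/6
  d10 = d8*4 - d7*2 + d4*3 = -111/2
Walk from origin (0, 0):
  seg 1: right by d9 = -293/6 → (-293/6, 0)
  seg 2: up by d2 = 4 → (-293/6, 4)
  seg 3: up by d8 = -43/4 → (-293/6, -27/4)
  seg 4: up by d4 = 5 → (-293/6, -7/4)
  seg 5: left by d4 = 5 → (-323/6, -7/4)
  seg 6: down by d6 = 111/20 → (-323/6, -73/10)
  seg 7: down by d4 = 5 → (-323/6, -123/10)
  seg 8: down by d2 = 4 → (-323/6, -163/10)
  seg 9: down by d5 = 8 → (-323/6, -243/10)

d5 = 8
d6 = 111/20
d7 = 55/4
d8 = -43/4
d9 = -293/6
d10 = -111/2
endpoint = (-323/6, -243/10)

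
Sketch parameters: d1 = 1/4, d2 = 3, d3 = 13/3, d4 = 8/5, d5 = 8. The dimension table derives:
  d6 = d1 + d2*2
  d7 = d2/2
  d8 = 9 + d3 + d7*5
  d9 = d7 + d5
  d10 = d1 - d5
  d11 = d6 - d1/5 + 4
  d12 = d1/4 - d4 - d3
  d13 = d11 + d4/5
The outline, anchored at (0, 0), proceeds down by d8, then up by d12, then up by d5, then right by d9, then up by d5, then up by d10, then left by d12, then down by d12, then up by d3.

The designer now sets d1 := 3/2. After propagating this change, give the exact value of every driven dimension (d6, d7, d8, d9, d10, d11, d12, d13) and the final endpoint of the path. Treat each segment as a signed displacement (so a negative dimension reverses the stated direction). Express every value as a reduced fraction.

Apply edit: d1 := 3/2
  d6 = d1 + d2*2 = 15/2
  d7 = d2/2 = 3/2
  d8 = 9 + d3 + d7*5 = 125/6
  d9 = d7 + d5 = 19/2
  d10 = d1 - d5 = -13/2
  d11 = d6 - d1/5 + 4 = 56/5
  d12 = d1/4 - d4 - d3 = -667/120
  d13 = d11 + d4/5 = 288/25
Walk from origin (0, 0):
  seg 1: down by d8 = 125/6 → (0, -125/6)
  seg 2: up by d12 = -667/120 → (0, -3167/120)
  seg 3: up by d5 = 8 → (0, -2207/120)
  seg 4: right by d9 = 19/2 → (19/2, -2207/120)
  seg 5: up by d5 = 8 → (19/2, -1247/120)
  seg 6: up by d10 = -13/2 → (19/2, -2027/120)
  seg 7: left by d12 = -667/120 → (1807/120, -2027/120)
  seg 8: down by d12 = -667/120 → (1807/120, -34/3)
  seg 9: up by d3 = 13/3 → (1807/120, -7)

d6 = 15/2
d7 = 3/2
d8 = 125/6
d9 = 19/2
d10 = -13/2
d11 = 56/5
d12 = -667/120
d13 = 288/25
endpoint = (1807/120, -7)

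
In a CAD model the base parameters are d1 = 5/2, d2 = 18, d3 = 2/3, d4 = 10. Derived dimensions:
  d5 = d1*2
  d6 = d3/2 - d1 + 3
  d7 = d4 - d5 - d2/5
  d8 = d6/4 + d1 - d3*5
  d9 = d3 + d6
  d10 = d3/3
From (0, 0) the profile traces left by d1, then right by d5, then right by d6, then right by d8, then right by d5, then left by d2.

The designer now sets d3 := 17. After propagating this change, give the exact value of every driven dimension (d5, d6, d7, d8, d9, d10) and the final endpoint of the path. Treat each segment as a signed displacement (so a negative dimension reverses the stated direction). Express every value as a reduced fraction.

Apply edit: d3 := 17
  d5 = d1*2 = 5
  d6 = d3/2 - d1 + 3 = 9
  d7 = d4 - d5 - d2/5 = 7/5
  d8 = d6/4 + d1 - d3*5 = -321/4
  d9 = d3 + d6 = 26
  d10 = d3/3 = 17/3
Walk from origin (0, 0):
  seg 1: left by d1 = 5/2 → (-5/2, 0)
  seg 2: right by d5 = 5 → (5/2, 0)
  seg 3: right by d6 = 9 → (23/2, 0)
  seg 4: right by d8 = -321/4 → (-275/4, 0)
  seg 5: right by d5 = 5 → (-255/4, 0)
  seg 6: left by d2 = 18 → (-327/4, 0)

d5 = 5
d6 = 9
d7 = 7/5
d8 = -321/4
d9 = 26
d10 = 17/3
endpoint = (-327/4, 0)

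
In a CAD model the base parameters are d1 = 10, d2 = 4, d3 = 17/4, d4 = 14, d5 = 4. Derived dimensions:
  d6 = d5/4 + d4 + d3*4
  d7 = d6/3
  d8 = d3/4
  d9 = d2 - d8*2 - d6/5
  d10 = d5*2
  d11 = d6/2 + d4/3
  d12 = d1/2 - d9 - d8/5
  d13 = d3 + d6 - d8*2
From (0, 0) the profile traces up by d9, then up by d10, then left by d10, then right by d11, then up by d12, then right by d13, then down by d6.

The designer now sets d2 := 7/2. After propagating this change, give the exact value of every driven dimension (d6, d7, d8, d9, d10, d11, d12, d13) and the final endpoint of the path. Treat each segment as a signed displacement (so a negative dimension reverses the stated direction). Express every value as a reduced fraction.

d6 = 32
d7 = 32/3
d8 = 17/16
d9 = -201/40
d10 = 8
d11 = 62/3
d12 = 157/16
d13 = 273/8
endpoint = (1123/24, -1537/80)

Apply edit: d2 := 7/2
  d6 = d5/4 + d4 + d3*4 = 32
  d7 = d6/3 = 32/3
  d8 = d3/4 = 17/16
  d9 = d2 - d8*2 - d6/5 = -201/40
  d10 = d5*2 = 8
  d11 = d6/2 + d4/3 = 62/3
  d12 = d1/2 - d9 - d8/5 = 157/16
  d13 = d3 + d6 - d8*2 = 273/8
Walk from origin (0, 0):
  seg 1: up by d9 = -201/40 → (0, -201/40)
  seg 2: up by d10 = 8 → (0, 119/40)
  seg 3: left by d10 = 8 → (-8, 119/40)
  seg 4: right by d11 = 62/3 → (38/3, 119/40)
  seg 5: up by d12 = 157/16 → (38/3, 1023/80)
  seg 6: right by d13 = 273/8 → (1123/24, 1023/80)
  seg 7: down by d6 = 32 → (1123/24, -1537/80)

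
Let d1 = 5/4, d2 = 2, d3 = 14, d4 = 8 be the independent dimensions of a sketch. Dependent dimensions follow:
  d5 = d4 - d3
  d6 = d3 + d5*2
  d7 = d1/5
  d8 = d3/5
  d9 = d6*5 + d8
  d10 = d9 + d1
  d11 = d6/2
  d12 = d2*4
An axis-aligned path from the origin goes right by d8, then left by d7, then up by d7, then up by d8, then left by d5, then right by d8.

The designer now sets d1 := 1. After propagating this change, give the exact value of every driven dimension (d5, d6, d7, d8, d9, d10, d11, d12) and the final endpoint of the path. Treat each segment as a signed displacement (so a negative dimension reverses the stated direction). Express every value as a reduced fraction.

Apply edit: d1 := 1
  d5 = d4 - d3 = -6
  d6 = d3 + d5*2 = 2
  d7 = d1/5 = 1/5
  d8 = d3/5 = 14/5
  d9 = d6*5 + d8 = 64/5
  d10 = d9 + d1 = 69/5
  d11 = d6/2 = 1
  d12 = d2*4 = 8
Walk from origin (0, 0):
  seg 1: right by d8 = 14/5 → (14/5, 0)
  seg 2: left by d7 = 1/5 → (13/5, 0)
  seg 3: up by d7 = 1/5 → (13/5, 1/5)
  seg 4: up by d8 = 14/5 → (13/5, 3)
  seg 5: left by d5 = -6 → (43/5, 3)
  seg 6: right by d8 = 14/5 → (57/5, 3)

d5 = -6
d6 = 2
d7 = 1/5
d8 = 14/5
d9 = 64/5
d10 = 69/5
d11 = 1
d12 = 8
endpoint = (57/5, 3)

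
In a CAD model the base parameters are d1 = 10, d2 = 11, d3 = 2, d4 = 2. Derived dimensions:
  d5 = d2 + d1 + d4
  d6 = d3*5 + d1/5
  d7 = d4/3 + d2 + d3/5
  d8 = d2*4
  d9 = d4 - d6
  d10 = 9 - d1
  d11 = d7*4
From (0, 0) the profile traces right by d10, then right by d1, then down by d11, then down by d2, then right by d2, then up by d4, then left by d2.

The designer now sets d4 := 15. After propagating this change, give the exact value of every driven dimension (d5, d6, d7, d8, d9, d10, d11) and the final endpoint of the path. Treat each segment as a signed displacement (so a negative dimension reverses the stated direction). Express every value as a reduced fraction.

d5 = 36
d6 = 12
d7 = 82/5
d8 = 44
d9 = 3
d10 = -1
d11 = 328/5
endpoint = (9, -308/5)

Apply edit: d4 := 15
  d5 = d2 + d1 + d4 = 36
  d6 = d3*5 + d1/5 = 12
  d7 = d4/3 + d2 + d3/5 = 82/5
  d8 = d2*4 = 44
  d9 = d4 - d6 = 3
  d10 = 9 - d1 = -1
  d11 = d7*4 = 328/5
Walk from origin (0, 0):
  seg 1: right by d10 = -1 → (-1, 0)
  seg 2: right by d1 = 10 → (9, 0)
  seg 3: down by d11 = 328/5 → (9, -328/5)
  seg 4: down by d2 = 11 → (9, -383/5)
  seg 5: right by d2 = 11 → (20, -383/5)
  seg 6: up by d4 = 15 → (20, -308/5)
  seg 7: left by d2 = 11 → (9, -308/5)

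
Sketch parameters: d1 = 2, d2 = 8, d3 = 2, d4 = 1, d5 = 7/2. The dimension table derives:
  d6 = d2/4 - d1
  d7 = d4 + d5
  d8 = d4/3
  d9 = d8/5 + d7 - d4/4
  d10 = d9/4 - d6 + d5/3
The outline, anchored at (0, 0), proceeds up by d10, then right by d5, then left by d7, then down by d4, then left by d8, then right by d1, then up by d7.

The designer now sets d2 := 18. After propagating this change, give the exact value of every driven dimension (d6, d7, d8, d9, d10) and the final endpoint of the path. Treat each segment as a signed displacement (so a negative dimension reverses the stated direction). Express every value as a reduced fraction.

d6 = 5/2
d7 = 9/2
d8 = 1/3
d9 = 259/60
d10 = -61/240
endpoint = (2/3, 779/240)

Apply edit: d2 := 18
  d6 = d2/4 - d1 = 5/2
  d7 = d4 + d5 = 9/2
  d8 = d4/3 = 1/3
  d9 = d8/5 + d7 - d4/4 = 259/60
  d10 = d9/4 - d6 + d5/3 = -61/240
Walk from origin (0, 0):
  seg 1: up by d10 = -61/240 → (0, -61/240)
  seg 2: right by d5 = 7/2 → (7/2, -61/240)
  seg 3: left by d7 = 9/2 → (-1, -61/240)
  seg 4: down by d4 = 1 → (-1, -301/240)
  seg 5: left by d8 = 1/3 → (-4/3, -301/240)
  seg 6: right by d1 = 2 → (2/3, -301/240)
  seg 7: up by d7 = 9/2 → (2/3, 779/240)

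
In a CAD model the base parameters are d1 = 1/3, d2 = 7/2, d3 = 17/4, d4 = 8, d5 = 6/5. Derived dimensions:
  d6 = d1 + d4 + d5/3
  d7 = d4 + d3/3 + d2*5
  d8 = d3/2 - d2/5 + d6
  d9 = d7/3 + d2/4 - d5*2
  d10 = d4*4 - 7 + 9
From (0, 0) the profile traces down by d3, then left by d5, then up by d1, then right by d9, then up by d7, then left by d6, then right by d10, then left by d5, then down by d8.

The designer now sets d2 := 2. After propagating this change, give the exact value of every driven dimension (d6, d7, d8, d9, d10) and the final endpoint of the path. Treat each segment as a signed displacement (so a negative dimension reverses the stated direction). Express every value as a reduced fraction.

Apply edit: d2 := 2
  d6 = d1 + d4 + d5/3 = 131/15
  d7 = d4 + d3/3 + d2*5 = 233/12
  d8 = d3/2 - d2/5 + d6 = 251/24
  d9 = d7/3 + d2/4 - d5*2 = 823/180
  d10 = d4*4 - 7 + 9 = 34
Walk from origin (0, 0):
  seg 1: down by d3 = 17/4 → (0, -17/4)
  seg 2: left by d5 = 6/5 → (-6/5, -17/4)
  seg 3: up by d1 = 1/3 → (-6/5, -47/12)
  seg 4: right by d9 = 823/180 → (607/180, -47/12)
  seg 5: up by d7 = 233/12 → (607/180, 31/2)
  seg 6: left by d6 = 131/15 → (-193/36, 31/2)
  seg 7: right by d10 = 34 → (1031/36, 31/2)
  seg 8: left by d5 = 6/5 → (4939/180, 31/2)
  seg 9: down by d8 = 251/24 → (4939/180, 121/24)

d6 = 131/15
d7 = 233/12
d8 = 251/24
d9 = 823/180
d10 = 34
endpoint = (4939/180, 121/24)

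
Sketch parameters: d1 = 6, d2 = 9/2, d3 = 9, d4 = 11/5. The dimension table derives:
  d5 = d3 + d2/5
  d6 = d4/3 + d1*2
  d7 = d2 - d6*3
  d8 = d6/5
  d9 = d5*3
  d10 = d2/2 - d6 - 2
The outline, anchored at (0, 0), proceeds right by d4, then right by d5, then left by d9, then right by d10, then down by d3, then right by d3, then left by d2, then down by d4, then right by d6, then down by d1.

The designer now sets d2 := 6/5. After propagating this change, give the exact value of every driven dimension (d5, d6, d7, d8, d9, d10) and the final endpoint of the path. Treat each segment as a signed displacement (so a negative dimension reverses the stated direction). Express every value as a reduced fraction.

Apply edit: d2 := 6/5
  d5 = d3 + d2/5 = 231/25
  d6 = d4/3 + d1*2 = 191/15
  d7 = d2 - d6*3 = -37
  d8 = d6/5 = 191/75
  d9 = d5*3 = 693/25
  d10 = d2/2 - d6 - 2 = -212/15
Walk from origin (0, 0):
  seg 1: right by d4 = 11/5 → (11/5, 0)
  seg 2: right by d5 = 231/25 → (286/25, 0)
  seg 3: left by d9 = 693/25 → (-407/25, 0)
  seg 4: right by d10 = -212/15 → (-2281/75, 0)
  seg 5: down by d3 = 9 → (-2281/75, -9)
  seg 6: right by d3 = 9 → (-1606/75, -9)
  seg 7: left by d2 = 6/5 → (-1696/75, -9)
  seg 8: down by d4 = 11/5 → (-1696/75, -56/5)
  seg 9: right by d6 = 191/15 → (-247/25, -56/5)
  seg 10: down by d1 = 6 → (-247/25, -86/5)

d5 = 231/25
d6 = 191/15
d7 = -37
d8 = 191/75
d9 = 693/25
d10 = -212/15
endpoint = (-247/25, -86/5)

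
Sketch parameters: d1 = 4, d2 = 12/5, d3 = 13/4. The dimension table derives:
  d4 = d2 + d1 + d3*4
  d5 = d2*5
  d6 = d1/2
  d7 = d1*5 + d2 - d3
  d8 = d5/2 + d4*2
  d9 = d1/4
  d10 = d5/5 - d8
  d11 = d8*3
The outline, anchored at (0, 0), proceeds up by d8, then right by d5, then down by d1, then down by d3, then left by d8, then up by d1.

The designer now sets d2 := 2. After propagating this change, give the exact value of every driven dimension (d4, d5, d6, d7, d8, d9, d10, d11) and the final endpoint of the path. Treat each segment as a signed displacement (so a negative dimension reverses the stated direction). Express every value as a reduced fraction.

d4 = 19
d5 = 10
d6 = 2
d7 = 75/4
d8 = 43
d9 = 1
d10 = -41
d11 = 129
endpoint = (-33, 159/4)

Apply edit: d2 := 2
  d4 = d2 + d1 + d3*4 = 19
  d5 = d2*5 = 10
  d6 = d1/2 = 2
  d7 = d1*5 + d2 - d3 = 75/4
  d8 = d5/2 + d4*2 = 43
  d9 = d1/4 = 1
  d10 = d5/5 - d8 = -41
  d11 = d8*3 = 129
Walk from origin (0, 0):
  seg 1: up by d8 = 43 → (0, 43)
  seg 2: right by d5 = 10 → (10, 43)
  seg 3: down by d1 = 4 → (10, 39)
  seg 4: down by d3 = 13/4 → (10, 143/4)
  seg 5: left by d8 = 43 → (-33, 143/4)
  seg 6: up by d1 = 4 → (-33, 159/4)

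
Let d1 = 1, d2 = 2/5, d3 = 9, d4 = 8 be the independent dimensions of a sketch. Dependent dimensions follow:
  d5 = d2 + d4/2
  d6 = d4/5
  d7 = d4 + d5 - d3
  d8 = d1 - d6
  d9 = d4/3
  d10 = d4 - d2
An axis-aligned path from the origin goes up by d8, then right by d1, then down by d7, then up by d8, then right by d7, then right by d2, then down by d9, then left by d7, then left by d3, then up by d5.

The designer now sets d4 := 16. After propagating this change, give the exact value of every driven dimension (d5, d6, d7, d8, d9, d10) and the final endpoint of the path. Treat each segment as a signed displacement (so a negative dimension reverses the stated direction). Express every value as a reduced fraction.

Apply edit: d4 := 16
  d5 = d2 + d4/2 = 42/5
  d6 = d4/5 = 16/5
  d7 = d4 + d5 - d3 = 77/5
  d8 = d1 - d6 = -11/5
  d9 = d4/3 = 16/3
  d10 = d4 - d2 = 78/5
Walk from origin (0, 0):
  seg 1: up by d8 = -11/5 → (0, -11/5)
  seg 2: right by d1 = 1 → (1, -11/5)
  seg 3: down by d7 = 77/5 → (1, -88/5)
  seg 4: up by d8 = -11/5 → (1, -99/5)
  seg 5: right by d7 = 77/5 → (82/5, -99/5)
  seg 6: right by d2 = 2/5 → (84/5, -99/5)
  seg 7: down by d9 = 16/3 → (84/5, -377/15)
  seg 8: left by d7 = 77/5 → (7/5, -377/15)
  seg 9: left by d3 = 9 → (-38/5, -377/15)
  seg 10: up by d5 = 42/5 → (-38/5, -251/15)

d5 = 42/5
d6 = 16/5
d7 = 77/5
d8 = -11/5
d9 = 16/3
d10 = 78/5
endpoint = (-38/5, -251/15)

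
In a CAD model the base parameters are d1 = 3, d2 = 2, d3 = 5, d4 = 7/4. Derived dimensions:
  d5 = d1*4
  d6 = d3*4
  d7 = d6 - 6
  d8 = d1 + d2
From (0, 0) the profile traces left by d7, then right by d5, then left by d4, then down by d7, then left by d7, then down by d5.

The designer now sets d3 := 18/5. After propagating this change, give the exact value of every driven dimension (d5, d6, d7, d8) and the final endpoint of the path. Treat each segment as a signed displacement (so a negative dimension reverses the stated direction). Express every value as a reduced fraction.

d5 = 12
d6 = 72/5
d7 = 42/5
d8 = 5
endpoint = (-131/20, -102/5)

Apply edit: d3 := 18/5
  d5 = d1*4 = 12
  d6 = d3*4 = 72/5
  d7 = d6 - 6 = 42/5
  d8 = d1 + d2 = 5
Walk from origin (0, 0):
  seg 1: left by d7 = 42/5 → (-42/5, 0)
  seg 2: right by d5 = 12 → (18/5, 0)
  seg 3: left by d4 = 7/4 → (37/20, 0)
  seg 4: down by d7 = 42/5 → (37/20, -42/5)
  seg 5: left by d7 = 42/5 → (-131/20, -42/5)
  seg 6: down by d5 = 12 → (-131/20, -102/5)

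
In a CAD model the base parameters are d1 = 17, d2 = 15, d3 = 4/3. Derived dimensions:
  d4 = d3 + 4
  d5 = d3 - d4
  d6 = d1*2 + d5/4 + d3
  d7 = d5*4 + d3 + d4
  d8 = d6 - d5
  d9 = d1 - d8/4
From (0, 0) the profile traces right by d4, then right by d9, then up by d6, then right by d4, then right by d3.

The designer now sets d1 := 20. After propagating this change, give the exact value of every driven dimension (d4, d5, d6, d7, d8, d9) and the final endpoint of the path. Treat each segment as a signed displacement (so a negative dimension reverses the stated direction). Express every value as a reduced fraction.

Apply edit: d1 := 20
  d4 = d3 + 4 = 16/3
  d5 = d3 - d4 = -4
  d6 = d1*2 + d5/4 + d3 = 121/3
  d7 = d5*4 + d3 + d4 = -28/3
  d8 = d6 - d5 = 133/3
  d9 = d1 - d8/4 = 107/12
Walk from origin (0, 0):
  seg 1: right by d4 = 16/3 → (16/3, 0)
  seg 2: right by d9 = 107/12 → (57/4, 0)
  seg 3: up by d6 = 121/3 → (57/4, 121/3)
  seg 4: right by d4 = 16/3 → (235/12, 121/3)
  seg 5: right by d3 = 4/3 → (251/12, 121/3)

d4 = 16/3
d5 = -4
d6 = 121/3
d7 = -28/3
d8 = 133/3
d9 = 107/12
endpoint = (251/12, 121/3)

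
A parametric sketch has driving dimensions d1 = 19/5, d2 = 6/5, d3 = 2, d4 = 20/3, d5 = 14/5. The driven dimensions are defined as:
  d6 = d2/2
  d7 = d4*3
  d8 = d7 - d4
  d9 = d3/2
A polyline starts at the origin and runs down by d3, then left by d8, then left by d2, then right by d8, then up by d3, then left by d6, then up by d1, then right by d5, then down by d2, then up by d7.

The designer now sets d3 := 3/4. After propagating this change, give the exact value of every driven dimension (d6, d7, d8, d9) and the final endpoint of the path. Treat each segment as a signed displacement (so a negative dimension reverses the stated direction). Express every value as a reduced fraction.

d6 = 3/5
d7 = 20
d8 = 40/3
d9 = 3/8
endpoint = (1, 113/5)

Apply edit: d3 := 3/4
  d6 = d2/2 = 3/5
  d7 = d4*3 = 20
  d8 = d7 - d4 = 40/3
  d9 = d3/2 = 3/8
Walk from origin (0, 0):
  seg 1: down by d3 = 3/4 → (0, -3/4)
  seg 2: left by d8 = 40/3 → (-40/3, -3/4)
  seg 3: left by d2 = 6/5 → (-218/15, -3/4)
  seg 4: right by d8 = 40/3 → (-6/5, -3/4)
  seg 5: up by d3 = 3/4 → (-6/5, 0)
  seg 6: left by d6 = 3/5 → (-9/5, 0)
  seg 7: up by d1 = 19/5 → (-9/5, 19/5)
  seg 8: right by d5 = 14/5 → (1, 19/5)
  seg 9: down by d2 = 6/5 → (1, 13/5)
  seg 10: up by d7 = 20 → (1, 113/5)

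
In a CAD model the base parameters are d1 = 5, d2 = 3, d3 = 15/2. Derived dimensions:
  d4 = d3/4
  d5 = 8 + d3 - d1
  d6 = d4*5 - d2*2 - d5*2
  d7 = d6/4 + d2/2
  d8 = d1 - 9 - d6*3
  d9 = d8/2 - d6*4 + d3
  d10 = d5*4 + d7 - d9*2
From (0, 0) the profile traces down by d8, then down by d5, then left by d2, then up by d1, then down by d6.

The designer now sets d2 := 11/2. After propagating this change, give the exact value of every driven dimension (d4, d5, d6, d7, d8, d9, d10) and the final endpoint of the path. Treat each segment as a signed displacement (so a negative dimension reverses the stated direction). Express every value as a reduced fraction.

Apply edit: d2 := 11/2
  d4 = d3/4 = 15/8
  d5 = 8 + d3 - d1 = 21/2
  d6 = d4*5 - d2*2 - d5*2 = -181/8
  d7 = d6/4 + d2/2 = -93/32
  d8 = d1 - 9 - d6*3 = 511/8
  d9 = d8/2 - d6*4 + d3 = 2079/16
  d10 = d5*4 + d7 - d9*2 = -7065/32
Walk from origin (0, 0):
  seg 1: down by d8 = 511/8 → (0, -511/8)
  seg 2: down by d5 = 21/2 → (0, -595/8)
  seg 3: left by d2 = 11/2 → (-11/2, -595/8)
  seg 4: up by d1 = 5 → (-11/2, -555/8)
  seg 5: down by d6 = -181/8 → (-11/2, -187/4)

d4 = 15/8
d5 = 21/2
d6 = -181/8
d7 = -93/32
d8 = 511/8
d9 = 2079/16
d10 = -7065/32
endpoint = (-11/2, -187/4)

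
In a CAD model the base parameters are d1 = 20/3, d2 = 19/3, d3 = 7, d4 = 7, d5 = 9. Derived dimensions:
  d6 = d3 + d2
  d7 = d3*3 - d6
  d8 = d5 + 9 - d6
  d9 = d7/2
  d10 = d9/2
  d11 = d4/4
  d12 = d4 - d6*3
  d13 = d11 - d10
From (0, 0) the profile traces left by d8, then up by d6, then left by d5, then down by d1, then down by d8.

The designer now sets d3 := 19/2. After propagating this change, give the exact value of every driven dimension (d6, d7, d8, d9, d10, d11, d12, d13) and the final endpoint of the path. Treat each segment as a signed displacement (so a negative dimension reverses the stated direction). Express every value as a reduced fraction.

Apply edit: d3 := 19/2
  d6 = d3 + d2 = 95/6
  d7 = d3*3 - d6 = 38/3
  d8 = d5 + 9 - d6 = 13/6
  d9 = d7/2 = 19/3
  d10 = d9/2 = 19/6
  d11 = d4/4 = 7/4
  d12 = d4 - d6*3 = -81/2
  d13 = d11 - d10 = -17/12
Walk from origin (0, 0):
  seg 1: left by d8 = 13/6 → (-13/6, 0)
  seg 2: up by d6 = 95/6 → (-13/6, 95/6)
  seg 3: left by d5 = 9 → (-67/6, 95/6)
  seg 4: down by d1 = 20/3 → (-67/6, 55/6)
  seg 5: down by d8 = 13/6 → (-67/6, 7)

d6 = 95/6
d7 = 38/3
d8 = 13/6
d9 = 19/3
d10 = 19/6
d11 = 7/4
d12 = -81/2
d13 = -17/12
endpoint = (-67/6, 7)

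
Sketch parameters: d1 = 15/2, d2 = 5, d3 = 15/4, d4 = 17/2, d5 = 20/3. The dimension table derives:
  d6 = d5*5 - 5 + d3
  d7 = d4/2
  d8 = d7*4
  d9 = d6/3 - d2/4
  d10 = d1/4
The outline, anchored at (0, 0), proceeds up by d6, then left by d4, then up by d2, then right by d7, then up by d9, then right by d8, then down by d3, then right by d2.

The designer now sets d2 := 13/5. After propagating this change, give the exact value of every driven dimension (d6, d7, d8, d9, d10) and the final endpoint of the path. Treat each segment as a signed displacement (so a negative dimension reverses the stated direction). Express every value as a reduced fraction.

Apply edit: d2 := 13/5
  d6 = d5*5 - 5 + d3 = 385/12
  d7 = d4/2 = 17/4
  d8 = d7*4 = 17
  d9 = d6/3 - d2/4 = 452/45
  d10 = d1/4 = 15/8
Walk from origin (0, 0):
  seg 1: up by d6 = 385/12 → (0, 385/12)
  seg 2: left by d4 = 17/2 → (-17/2, 385/12)
  seg 3: up by d2 = 13/5 → (-17/2, 2081/60)
  seg 4: right by d7 = 17/4 → (-17/4, 2081/60)
  seg 5: up by d9 = 452/45 → (-17/4, 8051/180)
  seg 6: right by d8 = 17 → (51/4, 8051/180)
  seg 7: down by d3 = 15/4 → (51/4, 1844/45)
  seg 8: right by d2 = 13/5 → (307/20, 1844/45)

d6 = 385/12
d7 = 17/4
d8 = 17
d9 = 452/45
d10 = 15/8
endpoint = (307/20, 1844/45)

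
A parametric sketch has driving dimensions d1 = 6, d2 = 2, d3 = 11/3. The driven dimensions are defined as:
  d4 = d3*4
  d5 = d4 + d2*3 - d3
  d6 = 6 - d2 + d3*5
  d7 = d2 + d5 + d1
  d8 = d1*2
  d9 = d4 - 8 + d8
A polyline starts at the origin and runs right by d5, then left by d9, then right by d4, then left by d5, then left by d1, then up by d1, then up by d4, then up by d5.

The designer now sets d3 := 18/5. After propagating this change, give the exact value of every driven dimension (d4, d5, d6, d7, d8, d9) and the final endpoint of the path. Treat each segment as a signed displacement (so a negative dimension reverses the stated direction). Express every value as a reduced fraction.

Apply edit: d3 := 18/5
  d4 = d3*4 = 72/5
  d5 = d4 + d2*3 - d3 = 84/5
  d6 = 6 - d2 + d3*5 = 22
  d7 = d2 + d5 + d1 = 124/5
  d8 = d1*2 = 12
  d9 = d4 - 8 + d8 = 92/5
Walk from origin (0, 0):
  seg 1: right by d5 = 84/5 → (84/5, 0)
  seg 2: left by d9 = 92/5 → (-8/5, 0)
  seg 3: right by d4 = 72/5 → (64/5, 0)
  seg 4: left by d5 = 84/5 → (-4, 0)
  seg 5: left by d1 = 6 → (-10, 0)
  seg 6: up by d1 = 6 → (-10, 6)
  seg 7: up by d4 = 72/5 → (-10, 102/5)
  seg 8: up by d5 = 84/5 → (-10, 186/5)

d4 = 72/5
d5 = 84/5
d6 = 22
d7 = 124/5
d8 = 12
d9 = 92/5
endpoint = (-10, 186/5)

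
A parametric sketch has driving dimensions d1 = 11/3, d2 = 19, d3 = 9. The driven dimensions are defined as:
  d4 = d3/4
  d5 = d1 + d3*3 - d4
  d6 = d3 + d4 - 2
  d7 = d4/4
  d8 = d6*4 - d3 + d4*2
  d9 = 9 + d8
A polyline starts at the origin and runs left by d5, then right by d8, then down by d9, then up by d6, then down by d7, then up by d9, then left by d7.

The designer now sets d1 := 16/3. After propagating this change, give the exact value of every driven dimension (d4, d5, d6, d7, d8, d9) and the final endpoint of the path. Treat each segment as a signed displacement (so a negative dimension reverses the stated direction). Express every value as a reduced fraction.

Apply edit: d1 := 16/3
  d4 = d3/4 = 9/4
  d5 = d1 + d3*3 - d4 = 361/12
  d6 = d3 + d4 - 2 = 37/4
  d7 = d4/4 = 9/16
  d8 = d6*4 - d3 + d4*2 = 65/2
  d9 = 9 + d8 = 83/2
Walk from origin (0, 0):
  seg 1: left by d5 = 361/12 → (-361/12, 0)
  seg 2: right by d8 = 65/2 → (29/12, 0)
  seg 3: down by d9 = 83/2 → (29/12, -83/2)
  seg 4: up by d6 = 37/4 → (29/12, -129/4)
  seg 5: down by d7 = 9/16 → (29/12, -525/16)
  seg 6: up by d9 = 83/2 → (29/12, 139/16)
  seg 7: left by d7 = 9/16 → (89/48, 139/16)

d4 = 9/4
d5 = 361/12
d6 = 37/4
d7 = 9/16
d8 = 65/2
d9 = 83/2
endpoint = (89/48, 139/16)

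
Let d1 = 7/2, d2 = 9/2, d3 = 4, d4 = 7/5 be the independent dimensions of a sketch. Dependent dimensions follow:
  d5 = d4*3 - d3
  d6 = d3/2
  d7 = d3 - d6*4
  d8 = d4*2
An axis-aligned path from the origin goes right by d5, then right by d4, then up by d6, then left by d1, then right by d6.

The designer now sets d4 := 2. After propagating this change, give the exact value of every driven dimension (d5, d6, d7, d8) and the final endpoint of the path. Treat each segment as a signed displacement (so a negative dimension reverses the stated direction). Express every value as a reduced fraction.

d5 = 2
d6 = 2
d7 = -4
d8 = 4
endpoint = (5/2, 2)

Apply edit: d4 := 2
  d5 = d4*3 - d3 = 2
  d6 = d3/2 = 2
  d7 = d3 - d6*4 = -4
  d8 = d4*2 = 4
Walk from origin (0, 0):
  seg 1: right by d5 = 2 → (2, 0)
  seg 2: right by d4 = 2 → (4, 0)
  seg 3: up by d6 = 2 → (4, 2)
  seg 4: left by d1 = 7/2 → (1/2, 2)
  seg 5: right by d6 = 2 → (5/2, 2)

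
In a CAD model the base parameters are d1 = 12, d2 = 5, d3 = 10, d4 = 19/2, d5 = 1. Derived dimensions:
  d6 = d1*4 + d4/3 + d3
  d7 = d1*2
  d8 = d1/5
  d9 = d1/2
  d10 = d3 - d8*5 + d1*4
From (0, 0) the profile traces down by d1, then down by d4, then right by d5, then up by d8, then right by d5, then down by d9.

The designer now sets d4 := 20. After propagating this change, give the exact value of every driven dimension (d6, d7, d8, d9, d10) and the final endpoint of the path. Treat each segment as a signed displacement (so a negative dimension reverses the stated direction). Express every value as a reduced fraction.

Apply edit: d4 := 20
  d6 = d1*4 + d4/3 + d3 = 194/3
  d7 = d1*2 = 24
  d8 = d1/5 = 12/5
  d9 = d1/2 = 6
  d10 = d3 - d8*5 + d1*4 = 46
Walk from origin (0, 0):
  seg 1: down by d1 = 12 → (0, -12)
  seg 2: down by d4 = 20 → (0, -32)
  seg 3: right by d5 = 1 → (1, -32)
  seg 4: up by d8 = 12/5 → (1, -148/5)
  seg 5: right by d5 = 1 → (2, -148/5)
  seg 6: down by d9 = 6 → (2, -178/5)

d6 = 194/3
d7 = 24
d8 = 12/5
d9 = 6
d10 = 46
endpoint = (2, -178/5)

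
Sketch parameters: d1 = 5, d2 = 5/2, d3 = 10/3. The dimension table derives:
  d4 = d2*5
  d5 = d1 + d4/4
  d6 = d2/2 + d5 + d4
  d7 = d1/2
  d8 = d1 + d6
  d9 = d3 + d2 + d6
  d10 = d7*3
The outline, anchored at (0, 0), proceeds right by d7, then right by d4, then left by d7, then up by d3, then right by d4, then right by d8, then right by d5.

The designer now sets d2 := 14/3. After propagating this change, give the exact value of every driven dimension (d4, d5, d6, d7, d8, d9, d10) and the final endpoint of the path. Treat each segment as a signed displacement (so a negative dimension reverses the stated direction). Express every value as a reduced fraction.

d4 = 70/3
d5 = 65/6
d6 = 73/2
d7 = 5/2
d8 = 83/2
d9 = 89/2
d10 = 15/2
endpoint = (99, 10/3)

Apply edit: d2 := 14/3
  d4 = d2*5 = 70/3
  d5 = d1 + d4/4 = 65/6
  d6 = d2/2 + d5 + d4 = 73/2
  d7 = d1/2 = 5/2
  d8 = d1 + d6 = 83/2
  d9 = d3 + d2 + d6 = 89/2
  d10 = d7*3 = 15/2
Walk from origin (0, 0):
  seg 1: right by d7 = 5/2 → (5/2, 0)
  seg 2: right by d4 = 70/3 → (155/6, 0)
  seg 3: left by d7 = 5/2 → (70/3, 0)
  seg 4: up by d3 = 10/3 → (70/3, 10/3)
  seg 5: right by d4 = 70/3 → (140/3, 10/3)
  seg 6: right by d8 = 83/2 → (529/6, 10/3)
  seg 7: right by d5 = 65/6 → (99, 10/3)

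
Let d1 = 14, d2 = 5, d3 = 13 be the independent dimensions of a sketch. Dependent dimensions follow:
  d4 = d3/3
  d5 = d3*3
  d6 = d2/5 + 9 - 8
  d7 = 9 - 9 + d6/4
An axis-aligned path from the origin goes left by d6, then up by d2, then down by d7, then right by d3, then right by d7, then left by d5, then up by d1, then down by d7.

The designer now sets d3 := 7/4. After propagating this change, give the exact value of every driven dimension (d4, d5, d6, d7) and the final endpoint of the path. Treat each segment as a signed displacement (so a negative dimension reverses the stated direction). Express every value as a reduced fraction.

d4 = 7/12
d5 = 21/4
d6 = 2
d7 = 1/2
endpoint = (-5, 18)

Apply edit: d3 := 7/4
  d4 = d3/3 = 7/12
  d5 = d3*3 = 21/4
  d6 = d2/5 + 9 - 8 = 2
  d7 = 9 - 9 + d6/4 = 1/2
Walk from origin (0, 0):
  seg 1: left by d6 = 2 → (-2, 0)
  seg 2: up by d2 = 5 → (-2, 5)
  seg 3: down by d7 = 1/2 → (-2, 9/2)
  seg 4: right by d3 = 7/4 → (-1/4, 9/2)
  seg 5: right by d7 = 1/2 → (1/4, 9/2)
  seg 6: left by d5 = 21/4 → (-5, 9/2)
  seg 7: up by d1 = 14 → (-5, 37/2)
  seg 8: down by d7 = 1/2 → (-5, 18)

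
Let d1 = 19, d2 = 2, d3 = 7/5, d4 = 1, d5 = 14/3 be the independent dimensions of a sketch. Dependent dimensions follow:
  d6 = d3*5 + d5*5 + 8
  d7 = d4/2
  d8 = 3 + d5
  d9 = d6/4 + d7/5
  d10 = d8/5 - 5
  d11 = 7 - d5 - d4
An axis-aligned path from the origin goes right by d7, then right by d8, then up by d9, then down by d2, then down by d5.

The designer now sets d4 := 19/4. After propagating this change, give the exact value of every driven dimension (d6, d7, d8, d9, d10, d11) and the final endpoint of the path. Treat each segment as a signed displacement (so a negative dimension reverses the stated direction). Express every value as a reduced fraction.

d6 = 115/3
d7 = 19/8
d8 = 23/3
d9 = 1207/120
d10 = -52/15
d11 = -29/12
endpoint = (241/24, 407/120)

Apply edit: d4 := 19/4
  d6 = d3*5 + d5*5 + 8 = 115/3
  d7 = d4/2 = 19/8
  d8 = 3 + d5 = 23/3
  d9 = d6/4 + d7/5 = 1207/120
  d10 = d8/5 - 5 = -52/15
  d11 = 7 - d5 - d4 = -29/12
Walk from origin (0, 0):
  seg 1: right by d7 = 19/8 → (19/8, 0)
  seg 2: right by d8 = 23/3 → (241/24, 0)
  seg 3: up by d9 = 1207/120 → (241/24, 1207/120)
  seg 4: down by d2 = 2 → (241/24, 967/120)
  seg 5: down by d5 = 14/3 → (241/24, 407/120)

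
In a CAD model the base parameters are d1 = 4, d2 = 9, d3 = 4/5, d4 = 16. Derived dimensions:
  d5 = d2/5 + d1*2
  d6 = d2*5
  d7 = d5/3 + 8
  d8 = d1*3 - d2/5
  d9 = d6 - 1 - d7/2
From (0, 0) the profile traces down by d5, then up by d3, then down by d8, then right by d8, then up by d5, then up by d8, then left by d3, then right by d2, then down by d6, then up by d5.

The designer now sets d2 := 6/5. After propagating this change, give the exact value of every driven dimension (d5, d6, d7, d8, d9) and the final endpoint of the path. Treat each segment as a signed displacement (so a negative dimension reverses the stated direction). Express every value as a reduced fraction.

Apply edit: d2 := 6/5
  d5 = d2/5 + d1*2 = 206/25
  d6 = d2*5 = 6
  d7 = d5/3 + 8 = 806/75
  d8 = d1*3 - d2/5 = 294/25
  d9 = d6 - 1 - d7/2 = -28/75
Walk from origin (0, 0):
  seg 1: down by d5 = 206/25 → (0, -206/25)
  seg 2: up by d3 = 4/5 → (0, -186/25)
  seg 3: down by d8 = 294/25 → (0, -96/5)
  seg 4: right by d8 = 294/25 → (294/25, -96/5)
  seg 5: up by d5 = 206/25 → (294/25, -274/25)
  seg 6: up by d8 = 294/25 → (294/25, 4/5)
  seg 7: left by d3 = 4/5 → (274/25, 4/5)
  seg 8: right by d2 = 6/5 → (304/25, 4/5)
  seg 9: down by d6 = 6 → (304/25, -26/5)
  seg 10: up by d5 = 206/25 → (304/25, 76/25)

d5 = 206/25
d6 = 6
d7 = 806/75
d8 = 294/25
d9 = -28/75
endpoint = (304/25, 76/25)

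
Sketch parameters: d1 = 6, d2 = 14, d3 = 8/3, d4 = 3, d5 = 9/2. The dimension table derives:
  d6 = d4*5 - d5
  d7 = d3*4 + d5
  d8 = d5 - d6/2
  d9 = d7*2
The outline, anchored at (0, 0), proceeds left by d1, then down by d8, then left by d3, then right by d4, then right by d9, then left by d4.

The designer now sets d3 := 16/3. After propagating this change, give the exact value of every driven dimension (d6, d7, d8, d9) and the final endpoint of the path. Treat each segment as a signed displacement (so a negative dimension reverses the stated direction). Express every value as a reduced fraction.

d6 = 21/2
d7 = 155/6
d8 = -3/4
d9 = 155/3
endpoint = (121/3, 3/4)

Apply edit: d3 := 16/3
  d6 = d4*5 - d5 = 21/2
  d7 = d3*4 + d5 = 155/6
  d8 = d5 - d6/2 = -3/4
  d9 = d7*2 = 155/3
Walk from origin (0, 0):
  seg 1: left by d1 = 6 → (-6, 0)
  seg 2: down by d8 = -3/4 → (-6, 3/4)
  seg 3: left by d3 = 16/3 → (-34/3, 3/4)
  seg 4: right by d4 = 3 → (-25/3, 3/4)
  seg 5: right by d9 = 155/3 → (130/3, 3/4)
  seg 6: left by d4 = 3 → (121/3, 3/4)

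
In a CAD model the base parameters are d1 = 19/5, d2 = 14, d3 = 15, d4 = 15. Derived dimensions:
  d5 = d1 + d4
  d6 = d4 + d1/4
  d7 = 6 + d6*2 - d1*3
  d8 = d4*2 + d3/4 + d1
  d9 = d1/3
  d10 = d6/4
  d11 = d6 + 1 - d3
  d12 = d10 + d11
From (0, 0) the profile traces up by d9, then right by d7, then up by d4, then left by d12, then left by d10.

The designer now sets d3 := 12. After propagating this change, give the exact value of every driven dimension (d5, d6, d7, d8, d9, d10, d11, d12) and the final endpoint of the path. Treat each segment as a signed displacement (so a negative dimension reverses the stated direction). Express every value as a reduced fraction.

Apply edit: d3 := 12
  d5 = d1 + d4 = 94/5
  d6 = d4 + d1/4 = 319/20
  d7 = 6 + d6*2 - d1*3 = 53/2
  d8 = d4*2 + d3/4 + d1 = 184/5
  d9 = d1/3 = 19/15
  d10 = d6/4 = 319/80
  d11 = d6 + 1 - d3 = 99/20
  d12 = d10 + d11 = 143/16
Walk from origin (0, 0):
  seg 1: up by d9 = 19/15 → (0, 19/15)
  seg 2: right by d7 = 53/2 → (53/2, 19/15)
  seg 3: up by d4 = 15 → (53/2, 244/15)
  seg 4: left by d12 = 143/16 → (281/16, 244/15)
  seg 5: left by d10 = 319/80 → (543/40, 244/15)

d5 = 94/5
d6 = 319/20
d7 = 53/2
d8 = 184/5
d9 = 19/15
d10 = 319/80
d11 = 99/20
d12 = 143/16
endpoint = (543/40, 244/15)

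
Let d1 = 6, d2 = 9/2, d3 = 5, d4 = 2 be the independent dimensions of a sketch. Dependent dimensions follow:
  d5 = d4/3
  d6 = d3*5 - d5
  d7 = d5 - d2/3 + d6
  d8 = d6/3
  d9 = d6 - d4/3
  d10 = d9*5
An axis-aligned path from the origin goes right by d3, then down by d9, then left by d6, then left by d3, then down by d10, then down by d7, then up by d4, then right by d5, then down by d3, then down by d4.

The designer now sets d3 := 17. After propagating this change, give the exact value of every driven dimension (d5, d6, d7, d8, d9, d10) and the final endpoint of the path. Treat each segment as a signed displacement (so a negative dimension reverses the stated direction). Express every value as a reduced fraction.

d5 = 2/3
d6 = 253/3
d7 = 167/2
d8 = 253/9
d9 = 251/3
d10 = 1255/3
endpoint = (-251/3, -1205/2)

Apply edit: d3 := 17
  d5 = d4/3 = 2/3
  d6 = d3*5 - d5 = 253/3
  d7 = d5 - d2/3 + d6 = 167/2
  d8 = d6/3 = 253/9
  d9 = d6 - d4/3 = 251/3
  d10 = d9*5 = 1255/3
Walk from origin (0, 0):
  seg 1: right by d3 = 17 → (17, 0)
  seg 2: down by d9 = 251/3 → (17, -251/3)
  seg 3: left by d6 = 253/3 → (-202/3, -251/3)
  seg 4: left by d3 = 17 → (-253/3, -251/3)
  seg 5: down by d10 = 1255/3 → (-253/3, -502)
  seg 6: down by d7 = 167/2 → (-253/3, -1171/2)
  seg 7: up by d4 = 2 → (-253/3, -1167/2)
  seg 8: right by d5 = 2/3 → (-251/3, -1167/2)
  seg 9: down by d3 = 17 → (-251/3, -1201/2)
  seg 10: down by d4 = 2 → (-251/3, -1205/2)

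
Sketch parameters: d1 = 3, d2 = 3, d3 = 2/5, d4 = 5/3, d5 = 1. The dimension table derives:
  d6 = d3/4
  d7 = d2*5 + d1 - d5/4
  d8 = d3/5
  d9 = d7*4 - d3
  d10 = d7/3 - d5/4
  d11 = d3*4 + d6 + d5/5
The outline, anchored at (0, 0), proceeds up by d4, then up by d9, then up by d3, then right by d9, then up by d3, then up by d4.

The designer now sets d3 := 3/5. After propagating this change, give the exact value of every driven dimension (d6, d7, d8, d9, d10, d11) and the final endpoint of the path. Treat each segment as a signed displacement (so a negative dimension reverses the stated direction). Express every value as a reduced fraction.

Apply edit: d3 := 3/5
  d6 = d3/4 = 3/20
  d7 = d2*5 + d1 - d5/4 = 71/4
  d8 = d3/5 = 3/25
  d9 = d7*4 - d3 = 352/5
  d10 = d7/3 - d5/4 = 17/3
  d11 = d3*4 + d6 + d5/5 = 11/4
Walk from origin (0, 0):
  seg 1: up by d4 = 5/3 → (0, 5/3)
  seg 2: up by d9 = 352/5 → (0, 1081/15)
  seg 3: up by d3 = 3/5 → (0, 218/3)
  seg 4: right by d9 = 352/5 → (352/5, 218/3)
  seg 5: up by d3 = 3/5 → (352/5, 1099/15)
  seg 6: up by d4 = 5/3 → (352/5, 1124/15)

d6 = 3/20
d7 = 71/4
d8 = 3/25
d9 = 352/5
d10 = 17/3
d11 = 11/4
endpoint = (352/5, 1124/15)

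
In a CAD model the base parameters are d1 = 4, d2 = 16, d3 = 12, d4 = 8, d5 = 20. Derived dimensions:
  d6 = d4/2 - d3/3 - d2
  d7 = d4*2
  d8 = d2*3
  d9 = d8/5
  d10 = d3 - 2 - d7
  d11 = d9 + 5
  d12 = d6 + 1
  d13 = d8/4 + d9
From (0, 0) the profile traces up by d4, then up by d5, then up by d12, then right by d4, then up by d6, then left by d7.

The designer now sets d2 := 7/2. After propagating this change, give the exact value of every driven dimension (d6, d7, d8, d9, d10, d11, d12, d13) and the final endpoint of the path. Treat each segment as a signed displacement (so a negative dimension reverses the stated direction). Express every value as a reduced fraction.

d6 = -7/2
d7 = 16
d8 = 21/2
d9 = 21/10
d10 = -6
d11 = 71/10
d12 = -5/2
d13 = 189/40
endpoint = (-8, 22)

Apply edit: d2 := 7/2
  d6 = d4/2 - d3/3 - d2 = -7/2
  d7 = d4*2 = 16
  d8 = d2*3 = 21/2
  d9 = d8/5 = 21/10
  d10 = d3 - 2 - d7 = -6
  d11 = d9 + 5 = 71/10
  d12 = d6 + 1 = -5/2
  d13 = d8/4 + d9 = 189/40
Walk from origin (0, 0):
  seg 1: up by d4 = 8 → (0, 8)
  seg 2: up by d5 = 20 → (0, 28)
  seg 3: up by d12 = -5/2 → (0, 51/2)
  seg 4: right by d4 = 8 → (8, 51/2)
  seg 5: up by d6 = -7/2 → (8, 22)
  seg 6: left by d7 = 16 → (-8, 22)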